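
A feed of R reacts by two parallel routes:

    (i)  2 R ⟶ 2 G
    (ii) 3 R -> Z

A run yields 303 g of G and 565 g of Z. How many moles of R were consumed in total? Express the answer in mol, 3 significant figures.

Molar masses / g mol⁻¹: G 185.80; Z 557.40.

4.67 mol

n(G) = 303 / 185.80 = 1.631 mol
n(Z) = 565 / 557.40 = 1.014 mol
n(R) via (i) = (2/2)×1.631 = 1.631 mol
n(R) via (ii) = (3/1)×1.014 = 3.042 mol
total n(R) = 1.631 + 3.042 = 4.673 mol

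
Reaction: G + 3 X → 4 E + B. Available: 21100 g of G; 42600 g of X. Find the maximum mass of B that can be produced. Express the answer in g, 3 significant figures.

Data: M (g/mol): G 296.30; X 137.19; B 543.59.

n(G) = 21100 / 296.30 = 71.21 mol
n(X) = 42600 / 137.19 = 310.5 mol
n/ν → G: 71.21, X: 103.5; G is limiting.
n(B) = (1/1) × 71.21 = 71.21 mol
mass = 71.21 × 543.59 = 38710 g

38700 g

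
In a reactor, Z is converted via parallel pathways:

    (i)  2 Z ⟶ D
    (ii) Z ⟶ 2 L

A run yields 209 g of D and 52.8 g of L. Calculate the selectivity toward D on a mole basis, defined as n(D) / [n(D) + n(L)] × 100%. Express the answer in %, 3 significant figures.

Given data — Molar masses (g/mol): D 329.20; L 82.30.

49.7 %

n(D) = 209 / 329.20 = 0.6349 mol
n(L) = 52.8 / 82.30 = 0.6416 mol
selectivity = 0.6349/(0.6349+0.6416) × 100 = 49.74 %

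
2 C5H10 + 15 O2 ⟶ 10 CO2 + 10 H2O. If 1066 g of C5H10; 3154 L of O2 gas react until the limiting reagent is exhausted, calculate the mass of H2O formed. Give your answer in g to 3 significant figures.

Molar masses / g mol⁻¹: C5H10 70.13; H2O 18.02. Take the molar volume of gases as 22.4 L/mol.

n(C5H10) = 1066 / 70.13 = 15.20 mol
n(O2) = 3154 / 22.4 = 140.8 mol
n/ν for C5H10 = 15.20/2 = 7.600
n/ν for O2 = 140.8/15 = 9.387
Smallest n/ν is C5H10 → limiting reagent.
n(H2O) = (10/2) × 15.20 = 76.00 mol
mass = 76.00 × 18.02 = 1370 g

1370 g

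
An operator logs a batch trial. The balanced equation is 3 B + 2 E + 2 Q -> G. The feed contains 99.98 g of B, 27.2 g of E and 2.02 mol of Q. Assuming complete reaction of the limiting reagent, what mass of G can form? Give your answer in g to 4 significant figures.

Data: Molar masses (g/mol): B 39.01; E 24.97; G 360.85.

n(B) = 99.98 / 39.01 = 2.563 mol
n(E) = 27.20 / 24.97 = 1.089 mol
n(Q) = 2.020 mol
n/ν for B = 2.563/3 = 0.8543
n/ν for E = 1.089/2 = 0.5445
n/ν for Q = 2.020/2 = 1.010
Smallest n/ν is E → limiting reagent.
n(G) = (1/2) × 1.089 = 0.5445 mol
mass = 0.5445 × 360.85 = 196.5 g

196.5 g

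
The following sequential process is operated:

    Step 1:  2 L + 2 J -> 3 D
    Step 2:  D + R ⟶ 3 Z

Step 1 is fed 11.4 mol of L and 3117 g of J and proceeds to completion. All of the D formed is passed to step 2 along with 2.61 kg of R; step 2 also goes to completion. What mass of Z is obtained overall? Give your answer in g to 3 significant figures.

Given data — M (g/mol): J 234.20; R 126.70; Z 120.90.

6200 g

Step 1:
n(L) = 11.40 mol
n(J) = 3117 / 234.20 = 13.31 mol
n/ν → L: 5.700, J: 6.655; L is limiting.
n(D) produced = (3/2) × 11.40 = 17.10 mol
Step 2:
n(D) available = 17.10 mol
n(R) = 2.610×1000 / 126.70 = 20.60 mol
n/ν → D: 17.10, R: 20.60; D is limiting.
n(Z) = (3/1) × 17.10 = 51.30 mol
mass = 51.30 × 120.90 = 6202 g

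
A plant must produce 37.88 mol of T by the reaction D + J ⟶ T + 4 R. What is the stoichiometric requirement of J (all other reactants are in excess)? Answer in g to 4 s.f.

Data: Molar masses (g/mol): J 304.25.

11520 g

n(T) = 37.88 mol
n(J) = (1/1) × 37.88 = 37.88 mol
mass = 37.88 × 304.25 = 11520 g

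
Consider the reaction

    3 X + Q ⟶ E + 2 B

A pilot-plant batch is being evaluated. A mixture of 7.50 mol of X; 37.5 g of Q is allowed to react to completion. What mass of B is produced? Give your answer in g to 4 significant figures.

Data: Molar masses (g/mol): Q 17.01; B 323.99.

1429 g

n(X) = 7.500 mol
n(Q) = 37.50 / 17.01 = 2.205 mol
n/ν for X = 7.500/3 = 2.500
n/ν for Q = 2.205/1 = 2.205
Smallest n/ν is Q → limiting reagent.
n(B) = (2/1) × 2.205 = 4.410 mol
mass = 4.410 × 323.99 = 1429 g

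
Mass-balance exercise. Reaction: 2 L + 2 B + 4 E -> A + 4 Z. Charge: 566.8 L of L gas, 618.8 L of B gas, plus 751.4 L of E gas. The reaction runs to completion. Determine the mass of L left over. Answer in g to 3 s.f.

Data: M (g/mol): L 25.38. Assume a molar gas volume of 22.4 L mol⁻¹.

n(L) = 566.8 / 22.4 = 25.30 mol
n(B) = 618.8 / 22.4 = 27.63 mol
n(E) = 751.4 / 22.4 = 33.54 mol
n/ν for L = 25.30/2 = 12.65
n/ν for B = 27.63/2 = 13.82
n/ν for E = 33.54/4 = 8.385
Smallest n/ν is E → limiting reagent.
L consumed = (2/4) × 33.54 = 16.77 mol
L remaining = 25.30 − 16.77 = 8.530 mol
mass = 8.530 × 25.38 = 216.5 g

217 g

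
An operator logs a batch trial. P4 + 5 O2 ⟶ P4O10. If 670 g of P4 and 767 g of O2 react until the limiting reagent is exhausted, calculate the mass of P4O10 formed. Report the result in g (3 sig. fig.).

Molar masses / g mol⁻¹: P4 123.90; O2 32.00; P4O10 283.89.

n(P4) = 670.0 / 123.90 = 5.408 mol
n(O2) = 767.0 / 32.00 = 23.97 mol
n/ν for P4 = 5.408/1 = 5.408
n/ν for O2 = 23.97/5 = 4.794
Smallest n/ν is O2 → limiting reagent.
n(P4O10) = (1/5) × 23.97 = 4.794 mol
mass = 4.794 × 283.89 = 1361 g

1360 g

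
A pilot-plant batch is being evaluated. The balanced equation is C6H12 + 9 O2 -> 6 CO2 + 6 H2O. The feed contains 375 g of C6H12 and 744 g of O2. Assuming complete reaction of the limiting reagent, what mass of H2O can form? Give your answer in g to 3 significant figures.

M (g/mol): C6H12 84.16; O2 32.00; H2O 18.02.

279 g

n(C6H12) = 375.0 / 84.16 = 4.456 mol
n(O2) = 744.0 / 32.00 = 23.25 mol
n/ν → C6H12: 4.456, O2: 2.583; O2 is limiting.
n(H2O) = (6/9) × 23.25 = 15.50 mol
mass = 15.50 × 18.02 = 279.3 g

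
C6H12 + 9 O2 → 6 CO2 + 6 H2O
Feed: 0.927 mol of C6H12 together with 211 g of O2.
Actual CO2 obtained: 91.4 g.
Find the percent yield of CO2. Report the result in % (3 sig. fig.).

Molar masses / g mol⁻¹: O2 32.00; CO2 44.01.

n(C6H12) = 0.9270 mol
n(O2) = 211.0 / 32.00 = 6.594 mol
n/ν for C6H12 = 0.9270/1 = 0.9270
n/ν for O2 = 6.594/9 = 0.7327
Smallest n/ν is O2 → limiting reagent.
theoretical n(CO2) = (6/9) × 6.594 = 4.396 mol → 193.5 g
% yield = 91.4 / 193.5 × 100 = 47.24 %

47.2 %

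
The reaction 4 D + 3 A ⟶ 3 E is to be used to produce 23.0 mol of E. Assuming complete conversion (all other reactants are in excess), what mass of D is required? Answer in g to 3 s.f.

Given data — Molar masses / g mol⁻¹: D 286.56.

8790 g

n(E) = 23.00 mol
n(D) = (4/3) × 23.00 = 30.67 mol
mass = 30.67 × 286.56 = 8789 g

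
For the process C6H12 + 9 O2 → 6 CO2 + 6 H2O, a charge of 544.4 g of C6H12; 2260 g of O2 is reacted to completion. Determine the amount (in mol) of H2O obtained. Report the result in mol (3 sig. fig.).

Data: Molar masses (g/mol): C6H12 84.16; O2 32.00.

n(C6H12) = 544.4 / 84.16 = 6.469 mol
n(O2) = 2260 / 32.00 = 70.63 mol
n/ν for C6H12 = 6.469/1 = 6.469
n/ν for O2 = 70.63/9 = 7.848
Smallest n/ν is C6H12 → limiting reagent.
n(H2O) = (6/1) × 6.469 = 38.81 mol

38.8 mol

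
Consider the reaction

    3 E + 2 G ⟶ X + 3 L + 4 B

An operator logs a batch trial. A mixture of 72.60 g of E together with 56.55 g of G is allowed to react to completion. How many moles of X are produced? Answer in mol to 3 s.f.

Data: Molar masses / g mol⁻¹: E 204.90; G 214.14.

n(E) = 72.60 / 204.90 = 0.3543 mol
n(G) = 56.55 / 214.14 = 0.2641 mol
n/ν → E: 0.1181, G: 0.1321; E is limiting.
n(X) = (1/3) × 0.3543 = 0.1181 mol

0.118 mol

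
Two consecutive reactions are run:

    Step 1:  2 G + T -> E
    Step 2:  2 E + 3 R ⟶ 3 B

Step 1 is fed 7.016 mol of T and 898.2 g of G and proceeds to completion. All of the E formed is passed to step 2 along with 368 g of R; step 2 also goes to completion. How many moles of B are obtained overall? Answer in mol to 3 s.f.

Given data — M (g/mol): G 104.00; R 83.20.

Step 1:
n(T) = 7.016 mol
n(G) = 898.2 / 104.00 = 8.637 mol
n/ν for T = 7.016/1 = 7.016
n/ν for G = 8.637/2 = 4.319
Smallest n/ν is G → limiting reagent.
n(E) produced = (1/2) × 8.637 = 4.319 mol
Step 2:
n(E) available = 4.319 mol
n(R) = 368.0 / 83.20 = 4.423 mol
n/ν for E = 4.319/2 = 2.160
n/ν for R = 4.423/3 = 1.474
Smallest n/ν is R → limiting reagent.
n(B) = (3/3) × 4.423 = 4.423 mol

4.42 mol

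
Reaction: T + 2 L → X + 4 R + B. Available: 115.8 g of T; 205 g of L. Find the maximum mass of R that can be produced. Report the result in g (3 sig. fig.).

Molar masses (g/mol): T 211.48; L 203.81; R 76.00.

n(T) = 115.8 / 211.48 = 0.5476 mol
n(L) = 205.0 / 203.81 = 1.006 mol
n/ν for T = 0.5476/1 = 0.5476
n/ν for L = 1.006/2 = 0.5030
Smallest n/ν is L → limiting reagent.
n(R) = (4/2) × 1.006 = 2.012 mol
mass = 2.012 × 76.00 = 152.9 g

153 g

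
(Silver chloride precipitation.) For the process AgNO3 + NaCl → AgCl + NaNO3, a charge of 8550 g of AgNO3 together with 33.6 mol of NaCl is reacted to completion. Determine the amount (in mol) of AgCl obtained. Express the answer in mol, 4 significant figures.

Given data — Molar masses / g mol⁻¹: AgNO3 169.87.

n(AgNO3) = 8550 / 169.87 = 50.33 mol
n(NaCl) = 33.60 mol
n/ν for AgNO3 = 50.33/1 = 50.33
n/ν for NaCl = 33.60/1 = 33.60
Smallest n/ν is NaCl → limiting reagent.
n(AgCl) = (1/1) × 33.60 = 33.60 mol

33.60 mol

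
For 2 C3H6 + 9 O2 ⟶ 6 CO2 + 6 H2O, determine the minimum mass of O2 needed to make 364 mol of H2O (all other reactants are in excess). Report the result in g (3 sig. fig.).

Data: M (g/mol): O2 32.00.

17500 g

n(H2O) = 364.0 mol
n(O2) = (9/6) × 364.0 = 546.0 mol
mass = 546.0 × 32.00 = 17470 g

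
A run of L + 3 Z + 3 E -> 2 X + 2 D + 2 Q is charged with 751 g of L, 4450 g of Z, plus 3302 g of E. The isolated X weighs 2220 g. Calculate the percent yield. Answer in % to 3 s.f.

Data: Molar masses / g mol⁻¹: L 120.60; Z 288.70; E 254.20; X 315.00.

81.4 %

n(L) = 751.0 / 120.60 = 6.227 mol
n(Z) = 4450 / 288.70 = 15.41 mol
n(E) = 3302 / 254.20 = 12.99 mol
n/ν for L = 6.227/1 = 6.227
n/ν for Z = 15.41/3 = 5.137
n/ν for E = 12.99/3 = 4.330
Smallest n/ν is E → limiting reagent.
theoretical n(X) = (2/3) × 12.99 = 8.660 mol → 2728 g
% yield = 2220 / 2728 × 100 = 81.38 %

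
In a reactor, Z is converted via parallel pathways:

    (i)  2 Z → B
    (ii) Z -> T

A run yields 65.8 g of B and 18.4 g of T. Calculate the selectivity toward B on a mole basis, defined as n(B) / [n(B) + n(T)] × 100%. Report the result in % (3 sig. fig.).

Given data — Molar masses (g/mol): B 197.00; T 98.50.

64.1 %

n(B) = 65.8 / 197.00 = 0.3340 mol
n(T) = 18.4 / 98.50 = 0.1868 mol
selectivity = 0.3340/(0.3340+0.1868) × 100 = 64.13 %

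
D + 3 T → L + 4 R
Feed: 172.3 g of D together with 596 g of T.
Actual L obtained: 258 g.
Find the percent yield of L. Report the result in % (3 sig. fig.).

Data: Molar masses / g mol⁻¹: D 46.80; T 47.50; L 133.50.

n(D) = 172.3 / 46.80 = 3.682 mol
n(T) = 596.0 / 47.50 = 12.55 mol
n/ν for D = 3.682/1 = 3.682
n/ν for T = 12.55/3 = 4.183
Smallest n/ν is D → limiting reagent.
theoretical n(L) = (1/1) × 3.682 = 3.682 mol → 491.5 g
% yield = 258 / 491.5 × 100 = 52.49 %

52.5 %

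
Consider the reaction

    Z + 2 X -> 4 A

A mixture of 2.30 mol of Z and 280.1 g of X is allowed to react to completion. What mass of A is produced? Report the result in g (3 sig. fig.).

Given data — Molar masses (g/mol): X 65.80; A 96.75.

n(Z) = 2.300 mol
n(X) = 280.1 / 65.80 = 4.257 mol
n/ν → Z: 2.300, X: 2.129; X is limiting.
n(A) = (4/2) × 4.257 = 8.514 mol
mass = 8.514 × 96.75 = 823.7 g

824 g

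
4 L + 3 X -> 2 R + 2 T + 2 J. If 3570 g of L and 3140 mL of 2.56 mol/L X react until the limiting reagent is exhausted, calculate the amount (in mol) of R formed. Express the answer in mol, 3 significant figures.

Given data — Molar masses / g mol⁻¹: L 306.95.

5.36 mol

n(L) = 3570 / 306.95 = 11.63 mol
n(X) = 2.56 × 3140/1000 = 8.038 mol
n/ν → L: 2.908, X: 2.679; X is limiting.
n(R) = (2/3) × 8.038 = 5.359 mol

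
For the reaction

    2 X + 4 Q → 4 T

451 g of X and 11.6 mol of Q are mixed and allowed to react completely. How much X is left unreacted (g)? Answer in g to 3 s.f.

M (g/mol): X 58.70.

111 g

n(X) = 451.0 / 58.70 = 7.683 mol
n(Q) = 11.60 mol
n/ν → X: 3.842, Q: 2.900; Q is limiting.
X consumed = (2/4) × 11.60 = 5.800 mol
X remaining = 7.683 − 5.800 = 1.883 mol
mass = 1.883 × 58.70 = 110.5 g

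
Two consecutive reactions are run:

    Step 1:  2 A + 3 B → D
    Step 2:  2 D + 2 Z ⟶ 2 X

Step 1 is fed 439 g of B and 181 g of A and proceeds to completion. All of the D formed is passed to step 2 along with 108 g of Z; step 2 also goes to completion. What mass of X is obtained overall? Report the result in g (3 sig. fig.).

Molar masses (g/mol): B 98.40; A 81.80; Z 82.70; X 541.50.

Step 1:
n(B) = 439.0 / 98.40 = 4.461 mol
n(A) = 181.0 / 81.80 = 2.213 mol
n/ν for B = 4.461/3 = 1.487
n/ν for A = 2.213/2 = 1.107
Smallest n/ν is A → limiting reagent.
n(D) produced = (1/2) × 2.213 = 1.107 mol
Step 2:
n(D) available = 1.107 mol
n(Z) = 108.0 / 82.70 = 1.306 mol
n/ν for D = 1.107/2 = 0.5535
n/ν for Z = 1.306/2 = 0.6530
Smallest n/ν is D → limiting reagent.
n(X) = (2/2) × 1.107 = 1.107 mol
mass = 1.107 × 541.50 = 599.4 g

599 g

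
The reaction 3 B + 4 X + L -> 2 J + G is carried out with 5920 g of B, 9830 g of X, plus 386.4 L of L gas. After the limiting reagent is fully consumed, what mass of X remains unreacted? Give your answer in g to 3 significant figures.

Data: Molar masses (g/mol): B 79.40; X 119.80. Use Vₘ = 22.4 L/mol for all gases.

n(B) = 5920 / 79.40 = 74.56 mol
n(X) = 9830 / 119.80 = 82.05 mol
n(L) = 386.4 / 22.4 = 17.25 mol
n/ν for B = 74.56/3 = 24.85
n/ν for X = 82.05/4 = 20.51
n/ν for L = 17.25/1 = 17.25
Smallest n/ν is L → limiting reagent.
X consumed = (4/1) × 17.25 = 69.00 mol
X remaining = 82.05 − 69.00 = 13.05 mol
mass = 13.05 × 119.80 = 1563 g

1560 g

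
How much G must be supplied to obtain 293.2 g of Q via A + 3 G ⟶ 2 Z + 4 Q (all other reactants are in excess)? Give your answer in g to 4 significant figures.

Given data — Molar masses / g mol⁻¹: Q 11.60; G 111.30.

n(Q) = 293.2 / 11.60 = 25.28 mol
n(G) = (3/4) × 25.28 = 18.96 mol
mass = 18.96 × 111.30 = 2110 g

2110 g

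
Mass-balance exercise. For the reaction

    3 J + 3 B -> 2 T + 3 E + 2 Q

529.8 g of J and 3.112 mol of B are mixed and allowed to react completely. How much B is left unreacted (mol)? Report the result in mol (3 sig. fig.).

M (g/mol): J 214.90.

n(J) = 529.8 / 214.90 = 2.465 mol
n(B) = 3.112 mol
n/ν for J = 2.465/3 = 0.8217
n/ν for B = 3.112/3 = 1.037
Smallest n/ν is J → limiting reagent.
B consumed = (3/3) × 2.465 = 2.465 mol
B remaining = 3.112 − 2.465 = 0.6470 mol

0.647 mol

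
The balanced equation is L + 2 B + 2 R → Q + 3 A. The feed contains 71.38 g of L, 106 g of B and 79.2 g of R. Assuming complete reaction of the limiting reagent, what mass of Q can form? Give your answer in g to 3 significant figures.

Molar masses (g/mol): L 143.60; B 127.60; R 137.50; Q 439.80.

127 g

n(L) = 71.38 / 143.60 = 0.4971 mol
n(B) = 106.0 / 127.60 = 0.8307 mol
n(R) = 79.20 / 137.50 = 0.5760 mol
n/ν → L: 0.4971, B: 0.4154, R: 0.2880; R is limiting.
n(Q) = (1/2) × 0.5760 = 0.2880 mol
mass = 0.2880 × 439.80 = 126.7 g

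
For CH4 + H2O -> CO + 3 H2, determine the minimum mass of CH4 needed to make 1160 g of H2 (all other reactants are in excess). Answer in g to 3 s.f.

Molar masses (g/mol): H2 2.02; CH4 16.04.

3070 g

n(H2) = 1160 / 2.02 = 574.3 mol
n(CH4) = (1/3) × 574.3 = 191.4 mol
mass = 191.4 × 16.04 = 3070 g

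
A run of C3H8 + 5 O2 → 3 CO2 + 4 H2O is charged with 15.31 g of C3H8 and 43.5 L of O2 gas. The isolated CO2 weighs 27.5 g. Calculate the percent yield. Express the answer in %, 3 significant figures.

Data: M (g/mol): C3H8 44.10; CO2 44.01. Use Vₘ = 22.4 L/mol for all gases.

60.0 %

n(C3H8) = 15.31 / 44.10 = 0.3472 mol
n(O2) = 43.50 / 22.4 = 1.942 mol
n/ν for C3H8 = 0.3472/1 = 0.3472
n/ν for O2 = 1.942/5 = 0.3884
Smallest n/ν is C3H8 → limiting reagent.
theoretical n(CO2) = (3/1) × 0.3472 = 1.042 mol → 45.86 g
% yield = 27.5 / 45.86 × 100 = 59.97 %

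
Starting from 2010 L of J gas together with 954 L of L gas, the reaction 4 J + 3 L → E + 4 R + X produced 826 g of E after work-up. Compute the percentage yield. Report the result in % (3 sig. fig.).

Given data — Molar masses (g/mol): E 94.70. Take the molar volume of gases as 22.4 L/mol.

n(J) = 2010 / 22.4 = 89.73 mol
n(L) = 954.0 / 22.4 = 42.59 mol
n/ν → J: 22.43, L: 14.20; L is limiting.
theoretical n(E) = (1/3) × 42.59 = 14.20 mol → 1345 g
% yield = 826 / 1345 × 100 = 61.41 %

61.4 %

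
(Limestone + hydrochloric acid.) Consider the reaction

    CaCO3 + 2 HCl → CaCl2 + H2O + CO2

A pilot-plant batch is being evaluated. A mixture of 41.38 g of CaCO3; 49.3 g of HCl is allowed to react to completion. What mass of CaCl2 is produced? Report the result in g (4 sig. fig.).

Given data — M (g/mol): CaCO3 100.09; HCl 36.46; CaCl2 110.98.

45.88 g

n(CaCO3) = 41.38 / 100.09 = 0.4134 mol
n(HCl) = 49.30 / 36.46 = 1.352 mol
n/ν for CaCO3 = 0.4134/1 = 0.4134
n/ν for HCl = 1.352/2 = 0.6760
Smallest n/ν is CaCO3 → limiting reagent.
n(CaCl2) = (1/1) × 0.4134 = 0.4134 mol
mass = 0.4134 × 110.98 = 45.88 g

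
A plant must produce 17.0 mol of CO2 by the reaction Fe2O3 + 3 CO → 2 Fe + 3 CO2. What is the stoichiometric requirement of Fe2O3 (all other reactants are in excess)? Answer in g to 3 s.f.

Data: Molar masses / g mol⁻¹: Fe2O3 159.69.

905 g

n(CO2) = 17.00 mol
n(Fe2O3) = (1/3) × 17.00 = 5.667 mol
mass = 5.667 × 159.69 = 905.0 g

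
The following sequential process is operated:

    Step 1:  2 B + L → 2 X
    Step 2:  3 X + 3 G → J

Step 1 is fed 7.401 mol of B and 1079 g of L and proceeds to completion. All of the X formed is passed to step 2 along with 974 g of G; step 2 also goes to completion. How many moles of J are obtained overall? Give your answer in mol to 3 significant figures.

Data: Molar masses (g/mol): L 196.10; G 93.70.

2.47 mol

Step 1:
n(B) = 7.401 mol
n(L) = 1079 / 196.10 = 5.502 mol
n/ν → B: 3.701, L: 5.502; B is limiting.
n(X) produced = (2/2) × 7.401 = 7.401 mol
Step 2:
n(X) available = 7.401 mol
n(G) = 974.0 / 93.70 = 10.39 mol
n/ν → X: 2.467, G: 3.463; X is limiting.
n(J) = (1/3) × 7.401 = 2.467 mol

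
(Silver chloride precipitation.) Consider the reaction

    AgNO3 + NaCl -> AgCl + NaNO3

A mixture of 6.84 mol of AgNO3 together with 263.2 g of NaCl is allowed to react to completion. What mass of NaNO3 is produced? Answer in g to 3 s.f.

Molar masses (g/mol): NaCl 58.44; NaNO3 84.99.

n(AgNO3) = 6.840 mol
n(NaCl) = 263.2 / 58.44 = 4.504 mol
n/ν → AgNO3: 6.840, NaCl: 4.504; NaCl is limiting.
n(NaNO3) = (1/1) × 4.504 = 4.504 mol
mass = 4.504 × 84.99 = 382.8 g

383 g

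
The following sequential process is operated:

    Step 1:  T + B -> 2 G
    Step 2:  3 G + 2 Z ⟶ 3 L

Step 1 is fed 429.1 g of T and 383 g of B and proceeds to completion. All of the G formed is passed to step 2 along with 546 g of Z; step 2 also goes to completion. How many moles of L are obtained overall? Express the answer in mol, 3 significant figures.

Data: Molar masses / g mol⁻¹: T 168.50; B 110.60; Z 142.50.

Step 1:
n(T) = 429.1 / 168.50 = 2.547 mol
n(B) = 383.0 / 110.60 = 3.463 mol
n/ν for T = 2.547/1 = 2.547
n/ν for B = 3.463/1 = 3.463
Smallest n/ν is T → limiting reagent.
n(G) produced = (2/1) × 2.547 = 5.094 mol
Step 2:
n(G) available = 5.094 mol
n(Z) = 546.0 / 142.50 = 3.832 mol
n/ν for G = 5.094/3 = 1.698
n/ν for Z = 3.832/2 = 1.916
Smallest n/ν is G → limiting reagent.
n(L) = (3/3) × 5.094 = 5.094 mol

5.09 mol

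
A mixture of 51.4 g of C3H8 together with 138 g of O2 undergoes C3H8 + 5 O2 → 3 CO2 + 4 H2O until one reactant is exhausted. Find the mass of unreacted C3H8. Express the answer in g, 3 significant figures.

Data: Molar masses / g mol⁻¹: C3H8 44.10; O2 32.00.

n(C3H8) = 51.40 / 44.10 = 1.166 mol
n(O2) = 138.0 / 32.00 = 4.313 mol
n/ν → C3H8: 1.166, O2: 0.8626; O2 is limiting.
C3H8 consumed = (1/5) × 4.313 = 0.8626 mol
C3H8 remaining = 1.166 − 0.8626 = 0.3034 mol
mass = 0.3034 × 44.10 = 13.38 g

13.4 g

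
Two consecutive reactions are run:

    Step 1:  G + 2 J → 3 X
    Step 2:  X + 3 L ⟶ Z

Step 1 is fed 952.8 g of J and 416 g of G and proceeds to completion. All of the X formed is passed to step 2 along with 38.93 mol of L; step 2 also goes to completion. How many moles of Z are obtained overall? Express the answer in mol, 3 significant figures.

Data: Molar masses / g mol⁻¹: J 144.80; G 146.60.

8.51 mol

Step 1:
n(J) = 952.8 / 144.80 = 6.580 mol
n(G) = 416.0 / 146.60 = 2.838 mol
n/ν for J = 6.580/2 = 3.290
n/ν for G = 2.838/1 = 2.838
Smallest n/ν is G → limiting reagent.
n(X) produced = (3/1) × 2.838 = 8.514 mol
Step 2:
n(X) available = 8.514 mol
n(L) = 38.93 mol
n/ν for X = 8.514/1 = 8.514
n/ν for L = 38.93/3 = 12.98
Smallest n/ν is X → limiting reagent.
n(Z) = (1/1) × 8.514 = 8.514 mol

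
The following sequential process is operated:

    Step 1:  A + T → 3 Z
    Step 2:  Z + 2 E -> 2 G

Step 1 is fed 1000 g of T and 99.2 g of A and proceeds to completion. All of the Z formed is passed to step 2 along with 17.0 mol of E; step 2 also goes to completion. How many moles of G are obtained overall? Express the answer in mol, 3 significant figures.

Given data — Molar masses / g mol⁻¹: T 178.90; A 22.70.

17.0 mol

Step 1:
n(T) = 1000 / 178.90 = 5.590 mol
n(A) = 99.20 / 22.70 = 4.370 mol
n/ν for T = 5.590/1 = 5.590
n/ν for A = 4.370/1 = 4.370
Smallest n/ν is A → limiting reagent.
n(Z) produced = (3/1) × 4.370 = 13.11 mol
Step 2:
n(Z) available = 13.11 mol
n(E) = 17.00 mol
n/ν for Z = 13.11/1 = 13.11
n/ν for E = 17.00/2 = 8.500
Smallest n/ν is E → limiting reagent.
n(G) = (2/2) × 17.00 = 17.00 mol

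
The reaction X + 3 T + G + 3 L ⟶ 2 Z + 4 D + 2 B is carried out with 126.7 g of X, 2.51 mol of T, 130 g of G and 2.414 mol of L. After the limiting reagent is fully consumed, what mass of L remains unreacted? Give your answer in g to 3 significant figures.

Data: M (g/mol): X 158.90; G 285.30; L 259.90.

n(X) = 126.7 / 158.90 = 0.7974 mol
n(T) = 2.510 mol
n(G) = 130.0 / 285.30 = 0.4557 mol
n(L) = 2.414 mol
n/ν → X: 0.7974, T: 0.8367, G: 0.4557, L: 0.8047; G is limiting.
L consumed = (3/1) × 0.4557 = 1.367 mol
L remaining = 2.414 − 1.367 = 1.047 mol
mass = 1.047 × 259.90 = 272.1 g

272 g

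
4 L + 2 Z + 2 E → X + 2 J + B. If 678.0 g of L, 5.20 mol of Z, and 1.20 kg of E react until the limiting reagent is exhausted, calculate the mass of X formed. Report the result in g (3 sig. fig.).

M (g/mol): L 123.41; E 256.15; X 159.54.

n(L) = 678.0 / 123.41 = 5.494 mol
n(Z) = 5.200 mol
n(E) = 1.200×1000 / 256.15 = 4.685 mol
n/ν → L: 1.374, Z: 2.600, E: 2.343; L is limiting.
n(X) = (1/4) × 5.494 = 1.374 mol
mass = 1.374 × 159.54 = 219.2 g

219 g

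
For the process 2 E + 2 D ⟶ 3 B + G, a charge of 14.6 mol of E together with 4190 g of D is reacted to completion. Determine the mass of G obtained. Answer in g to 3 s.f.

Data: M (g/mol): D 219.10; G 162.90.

1190 g

n(E) = 14.60 mol
n(D) = 4190 / 219.10 = 19.12 mol
n/ν for E = 14.60/2 = 7.300
n/ν for D = 19.12/2 = 9.560
Smallest n/ν is E → limiting reagent.
n(G) = (1/2) × 14.60 = 7.300 mol
mass = 7.300 × 162.90 = 1189 g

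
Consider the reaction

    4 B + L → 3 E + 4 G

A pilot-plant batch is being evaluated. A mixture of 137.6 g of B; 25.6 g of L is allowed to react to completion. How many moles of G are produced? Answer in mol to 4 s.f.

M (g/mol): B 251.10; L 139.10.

n(B) = 137.6 / 251.10 = 0.5480 mol
n(L) = 25.60 / 139.10 = 0.1840 mol
n/ν → B: 0.1370, L: 0.1840; B is limiting.
n(G) = (4/4) × 0.5480 = 0.5480 mol

0.5480 mol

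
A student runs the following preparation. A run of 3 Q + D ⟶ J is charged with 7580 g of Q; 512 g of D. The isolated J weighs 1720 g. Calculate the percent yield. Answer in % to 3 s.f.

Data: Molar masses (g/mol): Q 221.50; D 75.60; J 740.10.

n(Q) = 7580 / 221.50 = 34.22 mol
n(D) = 512.0 / 75.60 = 6.772 mol
n/ν for Q = 34.22/3 = 11.41
n/ν for D = 6.772/1 = 6.772
Smallest n/ν is D → limiting reagent.
theoretical n(J) = (1/1) × 6.772 = 6.772 mol → 5012 g
% yield = 1720 / 5012 × 100 = 34.32 %

34.3 %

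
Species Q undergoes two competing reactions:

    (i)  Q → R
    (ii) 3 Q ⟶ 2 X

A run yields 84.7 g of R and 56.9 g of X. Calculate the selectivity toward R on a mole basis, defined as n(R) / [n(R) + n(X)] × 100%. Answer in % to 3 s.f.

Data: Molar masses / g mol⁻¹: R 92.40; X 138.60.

n(R) = 84.7 / 92.40 = 0.9167 mol
n(X) = 56.9 / 138.60 = 0.4105 mol
selectivity = 0.9167/(0.9167+0.4105) × 100 = 69.07 %

69.1 %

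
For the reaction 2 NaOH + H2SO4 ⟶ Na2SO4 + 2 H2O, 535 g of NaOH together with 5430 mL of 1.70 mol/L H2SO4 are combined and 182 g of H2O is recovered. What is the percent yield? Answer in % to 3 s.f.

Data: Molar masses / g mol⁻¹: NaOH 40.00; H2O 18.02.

75.5 %

n(NaOH) = 535.0 / 40.00 = 13.38 mol
n(H2SO4) = 1.70 × 5430/1000 = 9.231 mol
n/ν for NaOH = 13.38/2 = 6.690
n/ν for H2SO4 = 9.231/1 = 9.231
Smallest n/ν is NaOH → limiting reagent.
theoretical n(H2O) = (2/2) × 13.38 = 13.38 mol → 241.1 g
% yield = 182 / 241.1 × 100 = 75.49 %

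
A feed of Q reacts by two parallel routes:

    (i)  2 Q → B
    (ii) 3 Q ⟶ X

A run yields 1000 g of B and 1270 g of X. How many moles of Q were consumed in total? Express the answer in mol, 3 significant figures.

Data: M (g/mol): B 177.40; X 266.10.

n(B) = 1000 / 177.40 = 5.637 mol
n(X) = 1270 / 266.10 = 4.773 mol
n(Q) via (i) = (2/1)×5.637 = 11.27 mol
n(Q) via (ii) = (3/1)×4.773 = 14.32 mol
total n(Q) = 11.27 + 14.32 = 25.59 mol

25.6 mol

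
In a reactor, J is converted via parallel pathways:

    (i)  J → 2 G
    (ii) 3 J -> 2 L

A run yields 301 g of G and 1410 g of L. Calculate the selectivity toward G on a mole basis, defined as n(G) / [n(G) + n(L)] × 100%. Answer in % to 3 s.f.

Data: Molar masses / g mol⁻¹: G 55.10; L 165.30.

n(G) = 301 / 55.10 = 5.463 mol
n(L) = 1410 / 165.30 = 8.530 mol
selectivity = 5.463/(5.463+8.530) × 100 = 39.04 %

39.0 %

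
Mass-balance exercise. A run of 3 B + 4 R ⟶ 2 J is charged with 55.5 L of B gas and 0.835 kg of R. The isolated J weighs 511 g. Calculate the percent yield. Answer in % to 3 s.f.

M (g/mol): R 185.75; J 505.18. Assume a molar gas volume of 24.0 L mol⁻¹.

65.6 %

n(B) = 55.50 / 24.0 = 2.313 mol
n(R) = 0.8350×1000 / 185.75 = 4.495 mol
n/ν → B: 0.7710, R: 1.124; B is limiting.
theoretical n(J) = (2/3) × 2.313 = 1.542 mol → 779.0 g
% yield = 511 / 779.0 × 100 = 65.60 %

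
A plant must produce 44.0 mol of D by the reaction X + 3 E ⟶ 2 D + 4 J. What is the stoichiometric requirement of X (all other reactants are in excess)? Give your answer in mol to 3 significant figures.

22.0 mol

n(D) = 44.00 mol
n(X) = (1/2) × 44.00 = 22.00 mol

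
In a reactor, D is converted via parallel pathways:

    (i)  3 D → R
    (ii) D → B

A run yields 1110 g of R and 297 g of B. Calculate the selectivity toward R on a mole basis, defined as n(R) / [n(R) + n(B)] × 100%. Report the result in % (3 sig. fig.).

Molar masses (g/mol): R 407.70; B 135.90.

55.5 %

n(R) = 1110 / 407.70 = 2.723 mol
n(B) = 297 / 135.90 = 2.185 mol
selectivity = 2.723/(2.723+2.185) × 100 = 55.48 %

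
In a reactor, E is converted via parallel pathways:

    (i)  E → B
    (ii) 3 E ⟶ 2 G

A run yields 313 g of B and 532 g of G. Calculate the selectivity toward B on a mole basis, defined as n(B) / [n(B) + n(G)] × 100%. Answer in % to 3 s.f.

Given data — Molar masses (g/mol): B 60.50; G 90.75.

n(B) = 313 / 60.50 = 5.174 mol
n(G) = 532 / 90.75 = 5.862 mol
selectivity = 5.174/(5.174+5.862) × 100 = 46.88 %

46.9 %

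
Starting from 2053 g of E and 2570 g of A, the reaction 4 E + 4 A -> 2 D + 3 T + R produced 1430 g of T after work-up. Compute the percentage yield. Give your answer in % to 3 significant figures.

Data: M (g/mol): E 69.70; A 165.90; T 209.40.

58.8 %

n(E) = 2053 / 69.70 = 29.45 mol
n(A) = 2570 / 165.90 = 15.49 mol
n/ν for E = 29.45/4 = 7.363
n/ν for A = 15.49/4 = 3.873
Smallest n/ν is A → limiting reagent.
theoretical n(T) = (3/4) × 15.49 = 11.62 mol → 2433 g
% yield = 1430 / 2433 × 100 = 58.78 %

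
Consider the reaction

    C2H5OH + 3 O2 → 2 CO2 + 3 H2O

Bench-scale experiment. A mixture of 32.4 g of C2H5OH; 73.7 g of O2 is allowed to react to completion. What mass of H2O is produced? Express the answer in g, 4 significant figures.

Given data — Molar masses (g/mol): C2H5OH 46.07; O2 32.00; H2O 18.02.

n(C2H5OH) = 32.40 / 46.07 = 0.7033 mol
n(O2) = 73.70 / 32.00 = 2.303 mol
n/ν → C2H5OH: 0.7033, O2: 0.7677; C2H5OH is limiting.
n(H2O) = (3/1) × 0.7033 = 2.110 mol
mass = 2.110 × 18.02 = 38.02 g

38.02 g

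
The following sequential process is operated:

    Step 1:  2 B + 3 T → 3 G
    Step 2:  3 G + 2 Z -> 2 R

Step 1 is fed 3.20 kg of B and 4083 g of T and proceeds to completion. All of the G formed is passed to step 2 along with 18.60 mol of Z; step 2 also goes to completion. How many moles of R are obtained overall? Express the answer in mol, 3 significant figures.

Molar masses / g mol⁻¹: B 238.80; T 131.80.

Step 1:
n(B) = 3.200×1000 / 238.80 = 13.40 mol
n(T) = 4083 / 131.80 = 30.98 mol
n/ν for B = 13.40/2 = 6.700
n/ν for T = 30.98/3 = 10.33
Smallest n/ν is B → limiting reagent.
n(G) produced = (3/2) × 13.40 = 20.10 mol
Step 2:
n(G) available = 20.10 mol
n(Z) = 18.60 mol
n/ν for G = 20.10/3 = 6.700
n/ν for Z = 18.60/2 = 9.300
Smallest n/ν is G → limiting reagent.
n(R) = (2/3) × 20.10 = 13.40 mol

13.4 mol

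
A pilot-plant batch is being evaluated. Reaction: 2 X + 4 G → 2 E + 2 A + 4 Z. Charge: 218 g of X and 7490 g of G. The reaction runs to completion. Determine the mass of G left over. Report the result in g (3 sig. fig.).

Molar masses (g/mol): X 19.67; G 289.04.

n(X) = 218.0 / 19.67 = 11.08 mol
n(G) = 7490 / 289.04 = 25.91 mol
n/ν for X = 11.08/2 = 5.540
n/ν for G = 25.91/4 = 6.478
Smallest n/ν is X → limiting reagent.
G consumed = (4/2) × 11.08 = 22.16 mol
G remaining = 25.91 − 22.16 = 3.750 mol
mass = 3.750 × 289.04 = 1084 g

1080 g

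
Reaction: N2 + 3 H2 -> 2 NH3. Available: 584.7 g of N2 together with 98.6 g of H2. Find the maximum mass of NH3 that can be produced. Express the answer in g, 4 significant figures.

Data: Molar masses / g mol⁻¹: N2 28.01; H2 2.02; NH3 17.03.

554.2 g

n(N2) = 584.7 / 28.01 = 20.87 mol
n(H2) = 98.60 / 2.02 = 48.81 mol
n/ν for N2 = 20.87/1 = 20.87
n/ν for H2 = 48.81/3 = 16.27
Smallest n/ν is H2 → limiting reagent.
n(NH3) = (2/3) × 48.81 = 32.54 mol
mass = 32.54 × 17.03 = 554.2 g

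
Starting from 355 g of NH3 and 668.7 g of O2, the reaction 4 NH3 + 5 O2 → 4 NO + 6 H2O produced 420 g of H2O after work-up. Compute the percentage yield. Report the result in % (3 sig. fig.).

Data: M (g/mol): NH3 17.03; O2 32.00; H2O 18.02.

92.9 %

n(NH3) = 355.0 / 17.03 = 20.85 mol
n(O2) = 668.7 / 32.00 = 20.90 mol
n/ν → NH3: 5.213, O2: 4.180; O2 is limiting.
theoretical n(H2O) = (6/5) × 20.90 = 25.08 mol → 451.9 g
% yield = 420 / 451.9 × 100 = 92.94 %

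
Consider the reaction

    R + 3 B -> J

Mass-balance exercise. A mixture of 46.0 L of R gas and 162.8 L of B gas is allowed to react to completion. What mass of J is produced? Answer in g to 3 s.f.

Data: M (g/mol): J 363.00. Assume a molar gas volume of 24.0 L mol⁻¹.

n(R) = 46.00 / 24.0 = 1.917 mol
n(B) = 162.8 / 24.0 = 6.783 mol
n/ν → R: 1.917, B: 2.261; R is limiting.
n(J) = (1/1) × 1.917 = 1.917 mol
mass = 1.917 × 363.00 = 695.9 g

696 g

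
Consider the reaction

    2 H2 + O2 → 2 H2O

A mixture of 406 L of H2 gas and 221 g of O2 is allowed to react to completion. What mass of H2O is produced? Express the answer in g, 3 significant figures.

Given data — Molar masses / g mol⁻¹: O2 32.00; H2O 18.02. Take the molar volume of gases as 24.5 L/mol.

n(H2) = 406.0 / 24.5 = 16.57 mol
n(O2) = 221.0 / 32.00 = 6.906 mol
n/ν → H2: 8.285, O2: 6.906; O2 is limiting.
n(H2O) = (2/1) × 6.906 = 13.81 mol
mass = 13.81 × 18.02 = 248.9 g

249 g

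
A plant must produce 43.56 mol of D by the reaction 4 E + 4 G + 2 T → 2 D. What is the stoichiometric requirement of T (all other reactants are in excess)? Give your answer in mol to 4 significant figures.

n(D) = 43.56 mol
n(T) = (2/2) × 43.56 = 43.56 mol

43.56 mol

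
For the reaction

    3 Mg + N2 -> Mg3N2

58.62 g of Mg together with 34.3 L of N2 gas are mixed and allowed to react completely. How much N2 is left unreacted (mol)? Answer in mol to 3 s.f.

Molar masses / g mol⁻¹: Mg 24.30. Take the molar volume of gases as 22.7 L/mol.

n(Mg) = 58.62 / 24.30 = 2.412 mol
n(N2) = 34.30 / 22.7 = 1.511 mol
n/ν → Mg: 0.8040, N2: 1.511; Mg is limiting.
N2 consumed = (1/3) × 2.412 = 0.8040 mol
N2 remaining = 1.511 − 0.8040 = 0.7070 mol

0.707 mol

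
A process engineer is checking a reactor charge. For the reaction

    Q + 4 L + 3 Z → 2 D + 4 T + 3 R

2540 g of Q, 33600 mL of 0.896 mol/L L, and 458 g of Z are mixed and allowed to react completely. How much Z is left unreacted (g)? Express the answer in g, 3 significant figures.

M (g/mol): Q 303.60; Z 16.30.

90.0 g

n(Q) = 2540 / 303.60 = 8.366 mol
n(L) = 0.896 × 33600/1000 = 30.11 mol
n(Z) = 458.0 / 16.30 = 28.10 mol
n/ν → Q: 8.366, L: 7.528, Z: 9.367; L is limiting.
Z consumed = (3/4) × 30.11 = 22.58 mol
Z remaining = 28.10 − 22.58 = 5.520 mol
mass = 5.520 × 16.30 = 89.98 g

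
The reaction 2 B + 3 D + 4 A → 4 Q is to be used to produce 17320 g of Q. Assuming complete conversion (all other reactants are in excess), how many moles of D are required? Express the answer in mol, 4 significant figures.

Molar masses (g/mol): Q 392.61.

n(Q) = 17320 / 392.61 = 44.12 mol
n(D) = (3/4) × 44.12 = 33.09 mol

33.09 mol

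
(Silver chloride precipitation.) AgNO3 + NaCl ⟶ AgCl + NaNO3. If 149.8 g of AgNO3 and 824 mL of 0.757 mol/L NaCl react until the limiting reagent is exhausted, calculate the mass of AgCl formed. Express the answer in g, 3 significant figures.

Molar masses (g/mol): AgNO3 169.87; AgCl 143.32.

89.4 g

n(AgNO3) = 149.8 / 169.87 = 0.8819 mol
n(NaCl) = 0.757 × 824.0/1000 = 0.6238 mol
n/ν for AgNO3 = 0.8819/1 = 0.8819
n/ν for NaCl = 0.6238/1 = 0.6238
Smallest n/ν is NaCl → limiting reagent.
n(AgCl) = (1/1) × 0.6238 = 0.6238 mol
mass = 0.6238 × 143.32 = 89.40 g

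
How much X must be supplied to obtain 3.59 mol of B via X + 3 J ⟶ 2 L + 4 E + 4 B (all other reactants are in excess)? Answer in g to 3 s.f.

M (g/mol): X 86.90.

78.0 g

n(B) = 3.590 mol
n(X) = (1/4) × 3.590 = 0.8975 mol
mass = 0.8975 × 86.90 = 77.99 g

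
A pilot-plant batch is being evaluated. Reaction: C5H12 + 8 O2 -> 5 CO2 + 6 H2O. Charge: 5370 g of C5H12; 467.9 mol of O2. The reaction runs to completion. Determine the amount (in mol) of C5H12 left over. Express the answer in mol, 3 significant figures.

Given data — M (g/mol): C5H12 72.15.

15.9 mol

n(C5H12) = 5370 / 72.15 = 74.43 mol
n(O2) = 467.9 mol
n/ν → C5H12: 74.43, O2: 58.49; O2 is limiting.
C5H12 consumed = (1/8) × 467.9 = 58.49 mol
C5H12 remaining = 74.43 − 58.49 = 15.94 mol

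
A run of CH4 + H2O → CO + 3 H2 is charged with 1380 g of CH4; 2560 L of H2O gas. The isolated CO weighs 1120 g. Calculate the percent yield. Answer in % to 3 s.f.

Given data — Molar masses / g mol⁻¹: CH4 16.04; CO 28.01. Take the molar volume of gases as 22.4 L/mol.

46.5 %

n(CH4) = 1380 / 16.04 = 86.03 mol
n(H2O) = 2560 / 22.4 = 114.3 mol
n/ν for CH4 = 86.03/1 = 86.03
n/ν for H2O = 114.3/1 = 114.3
Smallest n/ν is CH4 → limiting reagent.
theoretical n(CO) = (1/1) × 86.03 = 86.03 mol → 2410 g
% yield = 1120 / 2410 × 100 = 46.47 %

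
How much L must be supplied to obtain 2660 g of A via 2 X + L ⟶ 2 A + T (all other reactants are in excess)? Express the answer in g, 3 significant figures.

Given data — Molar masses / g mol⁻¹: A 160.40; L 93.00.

771 g

n(A) = 2660 / 160.40 = 16.58 mol
n(L) = (1/2) × 16.58 = 8.290 mol
mass = 8.290 × 93.00 = 771.0 g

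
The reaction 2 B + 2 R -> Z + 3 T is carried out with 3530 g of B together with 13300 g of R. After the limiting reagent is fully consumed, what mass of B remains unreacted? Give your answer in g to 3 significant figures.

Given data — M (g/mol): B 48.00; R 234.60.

n(B) = 3530 / 48.00 = 73.54 mol
n(R) = 13300 / 234.60 = 56.69 mol
n/ν for B = 73.54/2 = 36.77
n/ν for R = 56.69/2 = 28.35
Smallest n/ν is R → limiting reagent.
B consumed = (2/2) × 56.69 = 56.69 mol
B remaining = 73.54 − 56.69 = 16.85 mol
mass = 16.85 × 48.00 = 808.8 g

809 g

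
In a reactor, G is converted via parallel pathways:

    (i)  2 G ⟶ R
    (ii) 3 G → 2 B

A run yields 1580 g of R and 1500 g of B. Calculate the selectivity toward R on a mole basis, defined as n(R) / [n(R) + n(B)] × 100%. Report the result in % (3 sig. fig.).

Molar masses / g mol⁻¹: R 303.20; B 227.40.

n(R) = 1580 / 303.20 = 5.211 mol
n(B) = 1500 / 227.40 = 6.596 mol
selectivity = 5.211/(5.211+6.596) × 100 = 44.13 %

44.1 %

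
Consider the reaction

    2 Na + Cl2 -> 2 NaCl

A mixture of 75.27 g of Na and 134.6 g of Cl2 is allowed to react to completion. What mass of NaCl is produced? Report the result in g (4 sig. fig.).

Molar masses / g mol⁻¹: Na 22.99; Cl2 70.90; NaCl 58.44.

191.3 g

n(Na) = 75.27 / 22.99 = 3.274 mol
n(Cl2) = 134.6 / 70.90 = 1.898 mol
n/ν for Na = 3.274/2 = 1.637
n/ν for Cl2 = 1.898/1 = 1.898
Smallest n/ν is Na → limiting reagent.
n(NaCl) = (2/2) × 3.274 = 3.274 mol
mass = 3.274 × 58.44 = 191.3 g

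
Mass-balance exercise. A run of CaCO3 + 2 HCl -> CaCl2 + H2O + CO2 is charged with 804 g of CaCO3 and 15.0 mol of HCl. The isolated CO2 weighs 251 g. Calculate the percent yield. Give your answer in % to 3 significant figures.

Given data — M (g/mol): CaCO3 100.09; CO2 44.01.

n(CaCO3) = 804.0 / 100.09 = 8.033 mol
n(HCl) = 15.00 mol
n/ν for CaCO3 = 8.033/1 = 8.033
n/ν for HCl = 15.00/2 = 7.500
Smallest n/ν is HCl → limiting reagent.
theoretical n(CO2) = (1/2) × 15.00 = 7.500 mol → 330.1 g
% yield = 251 / 330.1 × 100 = 76.04 %

76.0 %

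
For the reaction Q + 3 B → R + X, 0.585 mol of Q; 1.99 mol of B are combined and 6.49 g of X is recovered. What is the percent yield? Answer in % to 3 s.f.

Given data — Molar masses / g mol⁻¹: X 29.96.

n(Q) = 0.5850 mol
n(B) = 1.990 mol
n/ν for Q = 0.5850/1 = 0.5850
n/ν for B = 1.990/3 = 0.6633
Smallest n/ν is Q → limiting reagent.
theoretical n(X) = (1/1) × 0.5850 = 0.5850 mol → 17.53 g
% yield = 6.49 / 17.53 × 100 = 37.02 %

37.0 %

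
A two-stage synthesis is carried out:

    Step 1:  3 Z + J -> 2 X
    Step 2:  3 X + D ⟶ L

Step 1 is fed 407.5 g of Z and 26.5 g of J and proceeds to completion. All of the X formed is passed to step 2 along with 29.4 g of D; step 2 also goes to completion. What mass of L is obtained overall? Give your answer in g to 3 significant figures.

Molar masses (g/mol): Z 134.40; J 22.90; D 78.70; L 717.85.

268 g

Step 1:
n(Z) = 407.5 / 134.40 = 3.032 mol
n(J) = 26.50 / 22.90 = 1.157 mol
n/ν → Z: 1.011, J: 1.157; Z is limiting.
n(X) produced = (2/3) × 3.032 = 2.021 mol
Step 2:
n(X) available = 2.021 mol
n(D) = 29.40 / 78.70 = 0.3736 mol
n/ν → X: 0.6737, D: 0.3736; D is limiting.
n(L) = (1/1) × 0.3736 = 0.3736 mol
mass = 0.3736 × 717.85 = 268.2 g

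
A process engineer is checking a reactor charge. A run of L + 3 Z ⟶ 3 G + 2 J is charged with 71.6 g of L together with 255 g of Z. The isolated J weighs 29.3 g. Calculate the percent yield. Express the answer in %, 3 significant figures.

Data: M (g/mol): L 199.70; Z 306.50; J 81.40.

n(L) = 71.60 / 199.70 = 0.3585 mol
n(Z) = 255.0 / 306.50 = 0.8320 mol
n/ν for L = 0.3585/1 = 0.3585
n/ν for Z = 0.8320/3 = 0.2773
Smallest n/ν is Z → limiting reagent.
theoretical n(J) = (2/3) × 0.8320 = 0.5547 mol → 45.15 g
% yield = 29.3 / 45.15 × 100 = 64.89 %

64.9 %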